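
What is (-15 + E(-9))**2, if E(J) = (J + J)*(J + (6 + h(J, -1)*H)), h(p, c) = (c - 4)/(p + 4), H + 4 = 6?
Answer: 9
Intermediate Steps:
H = 2 (H = -4 + 6 = 2)
h(p, c) = (-4 + c)/(4 + p)
E(J) = 2*J*(6 + J - 10/(4 + J)) (E(J) = (J + J)*(J + (6 + ((-4 - 1)/(4 + J))*2)) = (2*J)*(J + (6 + (-5/(4 + J))*2)) = (2*J)*(J + (6 - 5/(4 + J)*2)) = (2*J)*(J + (6 - 10/(4 + J))) = (2*J)*(6 + J - 10/(4 + J)) = 2*J*(6 + J - 10/(4 + J)))
(-15 + E(-9))**2 = (-15 + 2*(-9)*(-10 + (4 - 9)*(6 - 9))/(4 - 9))**2 = (-15 + 2*(-9)*(-10 - 5*(-3))/(-5))**2 = (-15 + 2*(-9)*(-1/5)*(-10 + 15))**2 = (-15 + 2*(-9)*(-1/5)*5)**2 = (-15 + 18)**2 = 3**2 = 9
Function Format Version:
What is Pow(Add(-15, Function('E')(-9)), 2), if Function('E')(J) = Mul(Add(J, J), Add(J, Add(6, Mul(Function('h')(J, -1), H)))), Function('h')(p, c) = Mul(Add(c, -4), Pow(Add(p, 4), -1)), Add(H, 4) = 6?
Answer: 9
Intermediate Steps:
H = 2 (H = Add(-4, 6) = 2)
Function('h')(p, c) = Mul(Pow(Add(4, p), -1), Add(-4, c)) (Function('h')(p, c) = Mul(Add(-4, c), Pow(Add(4, p), -1)) = Mul(Pow(Add(4, p), -1), Add(-4, c)))
Function('E')(J) = Mul(2, J, Add(6, J, Mul(-10, Pow(Add(4, J), -1)))) (Function('E')(J) = Mul(Add(J, J), Add(J, Add(6, Mul(Mul(Pow(Add(4, J), -1), Add(-4, -1)), 2)))) = Mul(Mul(2, J), Add(J, Add(6, Mul(Mul(Pow(Add(4, J), -1), -5), 2)))) = Mul(Mul(2, J), Add(J, Add(6, Mul(Mul(-5, Pow(Add(4, J), -1)), 2)))) = Mul(Mul(2, J), Add(J, Add(6, Mul(-10, Pow(Add(4, J), -1))))) = Mul(Mul(2, J), Add(6, J, Mul(-10, Pow(Add(4, J), -1)))) = Mul(2, J, Add(6, J, Mul(-10, Pow(Add(4, J), -1)))))
Pow(Add(-15, Function('E')(-9)), 2) = Pow(Add(-15, Mul(2, -9, Pow(Add(4, -9), -1), Add(-10, Mul(Add(4, -9), Add(6, -9))))), 2) = Pow(Add(-15, Mul(2, -9, Pow(-5, -1), Add(-10, Mul(-5, -3)))), 2) = Pow(Add(-15, Mul(2, -9, Rational(-1, 5), Add(-10, 15))), 2) = Pow(Add(-15, Mul(2, -9, Rational(-1, 5), 5)), 2) = Pow(Add(-15, 18), 2) = Pow(3, 2) = 9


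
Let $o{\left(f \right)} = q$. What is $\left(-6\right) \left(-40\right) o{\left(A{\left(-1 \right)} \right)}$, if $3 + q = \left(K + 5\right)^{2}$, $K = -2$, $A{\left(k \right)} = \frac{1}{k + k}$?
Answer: $1440$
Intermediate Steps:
$A{\left(k \right)} = \frac{1}{2 k}$
$q = 6$ ($q = -3 + \left(-2 + 5\right)^{2} = -3 + 3^{2} = -3 + 9 = 6$)
$o{\left(f \right)} = 6$
$\left(-6\right) \left(-40\right) o{\left(A{\left(-1 \right)} \right)} = \left(-6\right) \left(-40\right) 6 = 240 \cdot 6 = 1440$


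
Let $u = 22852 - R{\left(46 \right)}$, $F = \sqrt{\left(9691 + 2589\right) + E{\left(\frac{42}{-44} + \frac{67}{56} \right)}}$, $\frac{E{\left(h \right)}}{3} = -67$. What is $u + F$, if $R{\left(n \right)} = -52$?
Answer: $22904 + \sqrt{12079} \approx 23014.0$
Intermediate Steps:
$E{\left(h \right)} = -201$ ($E{\left(h \right)} = 3 \left(-67\right) = -201$)
$F = \sqrt{12079}$ ($F = \sqrt{\left(9691 + 2589\right) - 201} = \sqrt{12280 - 201} = \sqrt{12079} \approx 109.9$)
$u = 22904$ ($u = 22852 - -52 = 22852 + 52 = 22904$)
$u + F = 22904 + \sqrt{12079}$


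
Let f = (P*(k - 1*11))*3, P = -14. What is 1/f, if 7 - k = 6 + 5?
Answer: 1/630 ≈ 0.0015873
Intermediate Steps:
k = -4 (k = 7 - (6 + 5) = 7 - 1*11 = 7 - 11 = -4)
f = 630 (f = -14*(-4 - 1*11)*3 = -14*(-4 - 11)*3 = -14*(-15)*3 = 210*3 = 630)
1/f = 1/630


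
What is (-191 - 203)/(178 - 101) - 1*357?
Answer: -27883/77 ≈ -362.12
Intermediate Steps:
(-191 - 203)/(178 - 101) - 1*357 = -394/77 - 357 = -27883/77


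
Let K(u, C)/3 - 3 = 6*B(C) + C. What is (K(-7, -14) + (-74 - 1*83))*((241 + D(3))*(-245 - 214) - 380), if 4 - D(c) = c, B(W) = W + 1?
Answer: 47258192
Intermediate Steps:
B(W) = 1 + W
D(c) = 4 - c
K(u, C) = 27 + 21*C (K(u, C) = 9 + 3*(6*(1 + C) + C) = 9 + 3*((6 + 6*C) + C) = 9 + 3*(6 + 7*C) = 9 + (18 + 21*C) = 27 + 21*C)
(K(-7, -14) + (-74 - 1*83))*((241 + D(3))*(-245 - 214) - 380) = ((27 + 21*(-14)) + (-74 - 1*83))*((241 + (4 - 1*3))*(-245 - 214) - 380) = ((27 - 294) + (-74 - 83))*((241 + (4 - 3))*(-459) - 380) = (-267 - 157)*((241 + 1)*(-459) - 380) = -424*(242*(-459) - 380) = -424*(-111078 - 380) = -424*(-111458) = 47258192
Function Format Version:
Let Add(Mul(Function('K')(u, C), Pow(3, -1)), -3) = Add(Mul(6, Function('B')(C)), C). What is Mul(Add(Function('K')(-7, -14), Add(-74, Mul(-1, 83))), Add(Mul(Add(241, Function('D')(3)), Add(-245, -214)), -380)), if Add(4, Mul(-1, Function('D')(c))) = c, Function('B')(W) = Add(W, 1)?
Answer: 47258192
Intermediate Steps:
Function('B')(W) = Add(1, W)
Function('D')(c) = Add(4, Mul(-1, c))
Function('K')(u, C) = Add(27, Mul(21, C)) (Function('K')(u, C) = Add(9, Mul(3, Add(Mul(6, Add(1, C)), C))) = Add(9, Mul(3, Add(Add(6, Mul(6, C)), C))) = Add(9, Mul(3, Add(6, Mul(7, C)))) = Add(9, Add(18, Mul(21, C))) = Add(27, Mul(21, C)))
Mul(Add(Function('K')(-7, -14), Add(-74, Mul(-1, 83))), Add(Mul(Add(241, Function('D')(3)), Add(-245, -214)), -380)) = Mul(Add(Add(27, Mul(21, -14)), Add(-74, Mul(-1, 83))), Add(Mul(Add(241, Add(4, Mul(-1, 3))), Add(-245, -214)), -380)) = Mul(Add(Add(27, -294), Add(-74, -83)), Add(Mul(Add(241, Add(4, -3)), -459), -380)) = Mul(Add(-267, -157), Add(Mul(Add(241, 1), -459), -380)) = Mul(-424, Add(Mul(242, -459), -380)) = Mul(-424, Add(-111078, -380)) = Mul(-424, -111458) = 47258192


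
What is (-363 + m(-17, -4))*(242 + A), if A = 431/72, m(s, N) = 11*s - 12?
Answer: -5017255/36 ≈ -1.3937e+5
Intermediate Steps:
m(s, N) = -12 + 11*s
A = 431/72 (A = 431*(1/72) = 431/72 ≈ 5.9861)
(-363 + m(-17, -4))*(242 + A) = (-363 + (-12 + 11*(-17)))*(242 + 431/72) = (-363 + (-12 - 187))*(17855/72) = (-363 - 199)*(17855/72) = -562*17855/72 = -5017255/36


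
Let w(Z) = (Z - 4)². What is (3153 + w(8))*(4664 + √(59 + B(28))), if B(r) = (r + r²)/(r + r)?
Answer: 14780216 + 22183*√6/2 ≈ 1.4807e+7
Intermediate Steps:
w(Z) = (-4 + Z)²
B(r) = (r + r²)/(2*r) (B(r) = (r + r²)/((2*r)) = (r + r²)*(1/(2*r)) = (r + r²)/(2*r))
(3153 + w(8))*(4664 + √(59 + B(28))) = (3153 + (-4 + 8)²)*(4664 + √(59 + (½ + (½)*28))) = (3153 + 4²)*(4664 + √(59 + (½ + 14))) = (3153 + 16)*(4664 + √(59 + 29/2)) = 3169*(4664 + √(147/2)) = 3169*(4664 + 7*√6/2) = 14780216 + 22183*√6/2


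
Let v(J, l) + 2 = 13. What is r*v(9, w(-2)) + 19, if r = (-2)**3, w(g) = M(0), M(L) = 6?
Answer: -69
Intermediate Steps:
w(g) = 6
v(J, l) = 11 (v(J, l) = -2 + 13 = 11)
r = -8
r*v(9, w(-2)) + 19 = -8*11 + 19 = -88 + 19 = -69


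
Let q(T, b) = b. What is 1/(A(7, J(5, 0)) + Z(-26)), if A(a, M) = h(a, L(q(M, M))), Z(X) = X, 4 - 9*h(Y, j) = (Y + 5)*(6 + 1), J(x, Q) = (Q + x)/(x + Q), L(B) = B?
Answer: -9/314 ≈ -0.028662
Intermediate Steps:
J(x, Q) = 1 (J(x, Q) = (Q + x)/(Q + x) = 1)
h(Y, j) = -31/9 - 7*Y/9 (h(Y, j) = 4/9 - (Y + 5)*(6 + 1)/9 = 4/9 - (5 + Y)*7/9 = 4/9 - (35 + 7*Y)/9 = 4/9 + (-35/9 - 7*Y/9) = -31/9 - 7*Y/9)
A(a, M) = -31/9 - 7*a/9
1/(A(7, J(5, 0)) + Z(-26)) = 1/((-31/9 - 7/9*7) - 26) = 1/((-31/9 - 49/9) - 26) = 1/(-80/9 - 26) = 1/(-314/9) = -9/314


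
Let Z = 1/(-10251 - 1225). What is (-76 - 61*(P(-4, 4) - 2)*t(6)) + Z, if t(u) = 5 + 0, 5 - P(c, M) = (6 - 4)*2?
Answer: 2628003/11476 ≈ 229.00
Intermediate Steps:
P(c, M) = 1 (P(c, M) = 5 - (6 - 4)*2 = 5 - 2*2 = 5 - 1*4 = 5 - 4 = 1)
t(u) = 5
Z = -1/11476 (Z = 1/(-11476) = -1/11476 ≈ -8.7138e-5)
(-76 - 61*(P(-4, 4) - 2)*t(6)) + Z = (-76 - 61*(1 - 2)*5) - 1/11476 = (-76 - (-61)*5) - 1/11476 = (-76 - 61*(-5)) - 1/11476 = (-76 + 305) - 1/11476 = 229 - 1/11476 = 2628003/11476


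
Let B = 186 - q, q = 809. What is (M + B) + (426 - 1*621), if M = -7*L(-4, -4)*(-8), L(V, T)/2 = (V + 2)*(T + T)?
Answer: 974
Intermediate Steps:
L(V, T) = 4*T*(2 + V) (L(V, T) = 2*((V + 2)*(T + T)) = 2*((2 + V)*(2*T)) = 2*(2*T*(2 + V)) = 4*T*(2 + V))
M = 1792 (M = -28*(-4)*(2 - 4)*(-8) = -28*(-4)*(-2)*(-8) = -7*32*(-8) = -224*(-8) = 1792)
B = -623 (B = 186 - 1*809 = 186 - 809 = -623)
(M + B) + (426 - 1*621) = (1792 - 623) + (426 - 1*621) = 1169 + (426 - 621) = 1169 - 195 = 974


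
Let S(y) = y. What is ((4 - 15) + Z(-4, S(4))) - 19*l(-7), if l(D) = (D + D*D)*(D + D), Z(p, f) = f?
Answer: 11165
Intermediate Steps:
l(D) = 2*D*(D + D**2) (l(D) = (D + D**2)*(2*D) = 2*D*(D + D**2))
((4 - 15) + Z(-4, S(4))) - 19*l(-7) = ((4 - 15) + 4) - 38*(-7)**2*(1 - 7) = (-11 + 4) - 38*49*(-6) = -7 - 19*(-588) = -7 + 11172 = 11165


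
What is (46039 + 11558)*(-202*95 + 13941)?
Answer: -302326653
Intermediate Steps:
(46039 + 11558)*(-202*95 + 13941) = 57597*(-19190 + 13941) = 57597*(-5249) = -302326653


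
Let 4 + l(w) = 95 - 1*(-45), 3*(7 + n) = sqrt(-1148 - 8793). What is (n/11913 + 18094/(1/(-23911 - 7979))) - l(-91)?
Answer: -6874013003755/11913 + I*sqrt(9941)/35739 ≈ -5.7702e+8 + 0.0027898*I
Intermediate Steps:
n = -7 + I*sqrt(9941)/3 (n = -7 + sqrt(-1148 - 8793)/3 = -7 + sqrt(-9941)/3 = -7 + (I*sqrt(9941))/3 = -7 + I*sqrt(9941)/3 ≈ -7.0 + 33.235*I)
l(w) = 136 (l(w) = -4 + (95 - 1*(-45)) = -4 + (95 + 45) = -4 + 140 = 136)
(n/11913 + 18094/(1/(-23911 - 7979))) - l(-91) = ((-7 + I*sqrt(9941)/3)/11913 + 18094/(1/(-23911 - 7979))) - 1*136 = ((-7 + I*sqrt(9941)/3)*(1/11913) + 18094/(1/(-31890))) - 136 = ((-7/11913 + I*sqrt(9941)/35739) + 18094/(-1/31890)) - 136 = ((-7/11913 + I*sqrt(9941)/35739) + 18094*(-31890)) - 136 = ((-7/11913 + I*sqrt(9941)/35739) - 577017660) - 136 = (-6874011383587/11913 + I*sqrt(9941)/35739) - 136 = -6874013003755/11913 + I*sqrt(9941)/35739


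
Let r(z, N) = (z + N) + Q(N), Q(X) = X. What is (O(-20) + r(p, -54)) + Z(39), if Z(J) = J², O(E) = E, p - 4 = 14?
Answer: 1411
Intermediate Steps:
p = 18 (p = 4 + 14 = 18)
r(z, N) = z + 2*N (r(z, N) = (z + N) + N = (N + z) + N = z + 2*N)
(O(-20) + r(p, -54)) + Z(39) = (-20 + (18 + 2*(-54))) + 39² = (-20 + (18 - 108)) + 1521 = (-20 - 90) + 1521 = -110 + 1521 = 1411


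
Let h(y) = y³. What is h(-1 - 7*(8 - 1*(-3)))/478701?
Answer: -52728/53189 ≈ -0.99133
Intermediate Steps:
h(-1 - 7*(8 - 1*(-3)))/478701 = (-1 - 7*(8 - 1*(-3)))³/478701 = (-1 - 7*(8 + 3))³*(1/478701) = (-1 - 7*11)³*(1/478701) = (-1 - 77)³*(1/478701) = (-78)³*(1/478701) = -474552*1/478701 = -52728/53189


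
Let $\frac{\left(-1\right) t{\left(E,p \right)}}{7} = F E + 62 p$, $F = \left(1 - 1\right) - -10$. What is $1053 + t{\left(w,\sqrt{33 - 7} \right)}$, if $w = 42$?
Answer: $-1887 - 434 \sqrt{26} \approx -4100.0$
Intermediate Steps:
$F = 10$ ($F = \left(1 - 1\right) + 10 = 0 + 10 = 10$)
$t{\left(E,p \right)} = - 434 p - 70 E$ ($t{\left(E,p \right)} = - 7 \left(10 E + 62 p\right) = - 434 p - 70 E$)
$1053 + t{\left(w,\sqrt{33 - 7} \right)} = 1053 - \left(2940 + 434 \sqrt{33 - 7}\right) = 1053 - \left(2940 + 434 \sqrt{26}\right) = -1887 - 434 \sqrt{26}$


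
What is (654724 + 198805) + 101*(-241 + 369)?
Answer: 866457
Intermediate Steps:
(654724 + 198805) + 101*(-241 + 369) = 853529 + 101*128 = 853529 + 12928 = 866457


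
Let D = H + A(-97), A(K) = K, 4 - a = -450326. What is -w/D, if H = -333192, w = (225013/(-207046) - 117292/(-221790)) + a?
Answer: 252188509437541/186644816595930 ≈ 1.3512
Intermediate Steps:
a = 450330 (a = 4 - 1*(-450326) = 4 + 450326 = 450330)
w = 10339728886939181/22960366170 (w = (225013/(-207046) - 117292/(-221790)) + 450330 = (225013*(-1/207046) - 117292*(-1/221790)) + 450330 = (-225013/207046 + 58646/110895) + 450330 = -12810396919/22960366170 + 450330 = 10339728886939181/22960366170 ≈ 4.5033e+5)
D = -333289 (D = -333192 - 97 = -333289)
-w/D = -10339728886939181/(22960366170*(-333289)) = -10339728886939181*(-1)/(22960366170*333289) = -1*(-252188509437541/186644816595930) = 252188509437541/186644816595930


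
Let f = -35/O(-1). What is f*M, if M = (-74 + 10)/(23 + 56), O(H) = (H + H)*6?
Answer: -560/237 ≈ -2.3629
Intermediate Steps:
O(H) = 12*H (O(H) = (2*H)*6 = 12*H)
f = 35/12 (f = -35/(12*(-1)) = -35/(-12) = -35*(-1/12) = 35/12 ≈ 2.9167)
M = -64/79 ≈ -0.81013
f*M = (35/12)*(-64/79) = -560/237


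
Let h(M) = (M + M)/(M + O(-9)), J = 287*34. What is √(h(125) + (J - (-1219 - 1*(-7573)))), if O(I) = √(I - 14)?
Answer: √(3404 + 250/(125 + I*√23)) ≈ 58.361 - 0.0007*I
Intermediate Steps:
O(I) = √(-14 + I)
J = 9758
h(M) = 2*M/(M + I*√23) (h(M) = (M + M)/(M + √(-14 - 9)) = (2*M)/(M + √(-23)) = (2*M)/(M + I*√23) = 2*M/(M + I*√23))
√(h(125) + (J - (-1219 - 1*(-7573)))) = √(2*125/(125 + I*√23) + (9758 - (-1219 - 1*(-7573)))) = √(250/(125 + I*√23) + (9758 - (-1219 + 7573))) = √(250/(125 + I*√23) + (9758 - 1*6354)) = √(250/(125 + I*√23) + (9758 - 6354)) = √(250/(125 + I*√23) + 3404) = √(3404 + 250/(125 + I*√23))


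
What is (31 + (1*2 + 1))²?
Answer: 1156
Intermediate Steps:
(31 + (1*2 + 1))² = (31 + (2 + 1))² = (31 + 3)² = 34² = 1156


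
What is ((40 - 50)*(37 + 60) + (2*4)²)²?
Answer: 820836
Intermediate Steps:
((40 - 50)*(37 + 60) + (2*4)²)² = (-10*97 + 8²)² = (-970 + 64)² = (-906)² = 820836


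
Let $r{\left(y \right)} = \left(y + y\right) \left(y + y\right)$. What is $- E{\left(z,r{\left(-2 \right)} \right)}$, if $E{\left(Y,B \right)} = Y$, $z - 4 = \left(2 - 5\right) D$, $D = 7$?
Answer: $17$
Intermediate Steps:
$z = -17$ ($z = 4 + \left(2 - 5\right) 7 = 4 - 21 = -17$)
$r{\left(y \right)} = 4 y^{2}$ ($r{\left(y \right)} = 2 y 2 y = 4 y^{2}$)
$- E{\left(z,r{\left(-2 \right)} \right)} = \left(-1\right) \left(-17\right) = 17$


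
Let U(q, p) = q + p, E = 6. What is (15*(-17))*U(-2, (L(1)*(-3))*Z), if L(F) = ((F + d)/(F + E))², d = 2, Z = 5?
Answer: 59415/49 ≈ 1212.6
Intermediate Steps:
L(F) = (2 + F)²/(6 + F)² (L(F) = ((F + 2)/(F + 6))² = ((2 + F)/(6 + F))² = (2 + F)²/(6 + F)²)
U(q, p) = p + q
(15*(-17))*U(-2, (L(1)*(-3))*Z) = (15*(-17))*((((2 + 1)²/(6 + 1)²)*(-3))*5 - 2) = -255*(((3²/7²)*(-3))*5 - 2) = -255*(((9*(1/49))*(-3))*5 - 2) = -255*(((9/49)*(-3))*5 - 2) = -255*(-27/49*5 - 2) = -255*(-135/49 - 2) = -255*(-233/49) = 59415/49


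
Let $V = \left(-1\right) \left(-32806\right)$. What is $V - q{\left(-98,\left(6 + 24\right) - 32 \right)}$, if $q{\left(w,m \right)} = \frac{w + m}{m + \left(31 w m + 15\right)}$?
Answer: $\frac{199755834}{6089} \approx 32806.0$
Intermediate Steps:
$V = 32806$
$q{\left(w,m \right)} = \frac{m + w}{15 + m + 31 m w}$ ($q{\left(w,m \right)} = \frac{m + w}{m + \left(31 m w + 15\right)} = \frac{m + w}{m + \left(15 + 31 m w\right)} = \frac{m + w}{15 + m + 31 m w}$)
$V - q{\left(-98,\left(6 + 24\right) - 32 \right)} = 32806 - \frac{\left(\left(6 + 24\right) - 32\right) - 98}{15 + \left(\left(6 + 24\right) - 32\right) + 31 \left(\left(6 + 24\right) - 32\right) \left(-98\right)} = 32806 - \frac{\left(30 - 32\right) - 98}{15 + \left(30 - 32\right) + 31 \left(30 - 32\right) \left(-98\right)} = 32806 - \frac{-2 - 98}{15 - 2 + 31 \left(-2\right) \left(-98\right)} = 32806 - \frac{1}{15 - 2 + 6076} \left(-100\right) = 32806 - \frac{1}{6089} \left(-100\right) = 32806 - - \frac{100}{6089} = 32806 + \frac{100}{6089} = \frac{199755834}{6089}$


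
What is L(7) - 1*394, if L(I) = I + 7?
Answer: -380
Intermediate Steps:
L(I) = 7 + I
L(7) - 1*394 = (7 + 7) - 1*394 = 14 - 394 = -380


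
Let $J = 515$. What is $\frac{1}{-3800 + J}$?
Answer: $- \frac{1}{3285} \approx -0.00030441$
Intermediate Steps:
$\frac{1}{-3800 + J} = \frac{1}{-3800 + 515} = \frac{1}{-3285} = - \frac{1}{3285}$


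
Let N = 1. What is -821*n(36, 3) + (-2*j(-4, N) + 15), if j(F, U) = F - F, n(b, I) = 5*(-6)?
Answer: 24645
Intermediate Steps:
n(b, I) = -30
j(F, U) = 0
-821*n(36, 3) + (-2*j(-4, N) + 15) = -821*(-30) + (-2*0 + 15) = 24630 + (0 + 15) = 24630 + 15 = 24645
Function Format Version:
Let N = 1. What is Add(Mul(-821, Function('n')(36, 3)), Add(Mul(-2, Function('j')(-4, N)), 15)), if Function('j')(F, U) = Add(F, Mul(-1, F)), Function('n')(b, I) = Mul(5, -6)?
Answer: 24645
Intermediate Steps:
Function('n')(b, I) = -30
Function('j')(F, U) = 0
Add(Mul(-821, Function('n')(36, 3)), Add(Mul(-2, Function('j')(-4, N)), 15)) = Add(Mul(-821, -30), Add(Mul(-2, 0), 15)) = Add(24630, Add(0, 15)) = Add(24630, 15) = 24645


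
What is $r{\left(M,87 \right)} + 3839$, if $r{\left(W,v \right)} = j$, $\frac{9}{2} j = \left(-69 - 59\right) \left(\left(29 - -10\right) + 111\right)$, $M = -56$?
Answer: $- \frac{1283}{3} \approx -427.67$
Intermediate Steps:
$j = - \frac{12800}{3}$ ($j = \frac{2 \left(-69 - 59\right) \left(\left(29 - -10\right) + 111\right)}{9} = \frac{2 \left(-69 - 59\right) \left(\left(29 + 10\right) + 111\right)}{9} = \frac{2 \left(- 128 \left(39 + 111\right)\right)}{9} = \frac{2 \left(\left(-128\right) 150\right)}{9} = \frac{2}{9} \left(-19200\right) = - \frac{12800}{3} \approx -4266.7$)
$r{\left(W,v \right)} = - \frac{12800}{3}$
$r{\left(M,87 \right)} + 3839 = - \frac{12800}{3} + 3839 = - \frac{1283}{3}$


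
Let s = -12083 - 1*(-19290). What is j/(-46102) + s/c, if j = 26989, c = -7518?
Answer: -19112872/12378387 ≈ -1.5441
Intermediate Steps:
s = 7207 (s = -12083 + 19290 = 7207)
j/(-46102) + s/c = 26989/(-46102) + 7207/(-7518) = 26989*(-1/46102) + 7207*(-1/7518) = -26989/46102 - 7207/7518 = -19112872/12378387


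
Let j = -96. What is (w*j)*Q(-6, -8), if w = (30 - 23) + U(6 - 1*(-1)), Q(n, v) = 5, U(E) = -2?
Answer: -2400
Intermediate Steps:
w = 5 (w = (30 - 23) - 2 = 7 - 2 = 5)
(w*j)*Q(-6, -8) = (5*(-96))*5 = -480*5 = -2400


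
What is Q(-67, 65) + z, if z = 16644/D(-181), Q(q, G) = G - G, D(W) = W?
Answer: -16644/181 ≈ -91.956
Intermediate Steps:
Q(q, G) = 0
z = -16644/181 (z = 16644/(-181) = 16644*(-1/181) = -16644/181 ≈ -91.956)
Q(-67, 65) + z = 0 - 16644/181 = -16644/181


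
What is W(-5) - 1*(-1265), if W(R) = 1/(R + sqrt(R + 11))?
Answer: 24030/19 - sqrt(6)/19 ≈ 1264.6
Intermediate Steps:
W(R) = 1/(R + sqrt(11 + R))
W(-5) - 1*(-1265) = 1/(-5 + sqrt(11 - 5)) - 1*(-1265) = 1/(-5 + sqrt(6)) + 1265 = 1265 + 1/(-5 + sqrt(6))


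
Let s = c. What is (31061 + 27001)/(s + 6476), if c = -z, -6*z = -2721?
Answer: 38708/4015 ≈ 9.6408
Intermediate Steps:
z = 907/2 (z = -⅙*(-2721) = 907/2 ≈ 453.50)
c = -907/2 (c = -1*907/2 = -907/2 ≈ -453.50)
s = -907/2 ≈ -453.50
(31061 + 27001)/(s + 6476) = (31061 + 27001)/(-907/2 + 6476) = 58062/(12045/2) = 58062*(2/12045) = 38708/4015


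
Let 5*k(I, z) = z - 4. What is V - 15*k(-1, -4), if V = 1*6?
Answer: 30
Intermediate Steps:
V = 6
k(I, z) = -⅘ + z/5 (k(I, z) = (z - 4)/5 = (-4 + z)/5 = -⅘ + z/5)
V - 15*k(-1, -4) = 6 - 15*(-⅘ + (⅕)*(-4)) = 6 - 15*(-⅘ - ⅘) = 6 - 15*(-8/5) = 6 + 24 = 30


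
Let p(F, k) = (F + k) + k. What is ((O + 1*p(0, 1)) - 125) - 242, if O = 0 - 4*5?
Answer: -385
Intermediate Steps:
p(F, k) = F + 2*k
O = -20 (O = 0 - 20 = -20)
((O + 1*p(0, 1)) - 125) - 242 = ((-20 + 1*(0 + 2*1)) - 125) - 242 = ((-20 + 1*(0 + 2)) - 125) - 242 = ((-20 + 1*2) - 125) - 242 = ((-20 + 2) - 125) - 242 = (-18 - 125) - 242 = -143 - 242 = -385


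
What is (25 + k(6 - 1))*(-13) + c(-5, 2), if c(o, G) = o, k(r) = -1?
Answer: -317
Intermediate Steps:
(25 + k(6 - 1))*(-13) + c(-5, 2) = (25 - 1)*(-13) - 5 = 24*(-13) - 5 = -312 - 5 = -317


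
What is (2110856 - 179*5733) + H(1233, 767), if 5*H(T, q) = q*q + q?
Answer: 6012301/5 ≈ 1.2025e+6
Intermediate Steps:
H(T, q) = q/5 + q**2/5 (H(T, q) = (q*q + q)/5 = (q**2 + q)/5 = (q + q**2)/5 = q/5 + q**2/5)
(2110856 - 179*5733) + H(1233, 767) = (2110856 - 179*5733) + (1/5)*767*(1 + 767) = (2110856 - 1026207) + (1/5)*767*768 = 1084649 + 589056/5 = 6012301/5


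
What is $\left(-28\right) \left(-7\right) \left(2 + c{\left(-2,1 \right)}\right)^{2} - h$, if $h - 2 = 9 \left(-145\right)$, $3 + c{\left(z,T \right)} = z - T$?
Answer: $4439$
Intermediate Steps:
$c{\left(z,T \right)} = -3 + z - T$ ($c{\left(z,T \right)} = -3 - \left(T - z\right) = -3 + z - T$)
$h = -1303$ ($h = 2 + 9 \left(-145\right) = 2 - 1305 = -1303$)
$\left(-28\right) \left(-7\right) \left(2 + c{\left(-2,1 \right)}\right)^{2} - h = \left(-28\right) \left(-7\right) \left(2 - 6\right)^{2} - -1303 = 196 \left(2 - 6\right)^{2} + 1303 = 196 \left(-4\right)^{2} + 1303 = 196 \cdot 16 + 1303 = 3136 + 1303 = 4439$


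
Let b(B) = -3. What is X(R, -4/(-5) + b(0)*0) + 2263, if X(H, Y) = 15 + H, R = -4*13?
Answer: 2226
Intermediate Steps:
R = -52
X(R, -4/(-5) + b(0)*0) + 2263 = (15 - 52) + 2263 = -37 + 2263 = 2226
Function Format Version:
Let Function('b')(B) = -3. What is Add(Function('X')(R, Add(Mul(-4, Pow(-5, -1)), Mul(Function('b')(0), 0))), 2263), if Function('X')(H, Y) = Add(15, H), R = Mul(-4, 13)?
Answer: 2226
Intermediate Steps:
R = -52
Add(Function('X')(R, Add(Mul(-4, Pow(-5, -1)), Mul(Function('b')(0), 0))), 2263) = Add(Add(15, -52), 2263) = Add(-37, 2263) = 2226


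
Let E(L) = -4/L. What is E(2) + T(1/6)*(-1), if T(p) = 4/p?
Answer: -26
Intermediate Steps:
E(2) + T(1/6)*(-1) = -4/2 + (4/((1/6)))*(-1) = -4*½ + (4/((1*(⅙))))*(-1) = -2 + (4/(⅙))*(-1) = -2 + (4*6)*(-1) = -2 + 24*(-1) = -2 - 24 = -26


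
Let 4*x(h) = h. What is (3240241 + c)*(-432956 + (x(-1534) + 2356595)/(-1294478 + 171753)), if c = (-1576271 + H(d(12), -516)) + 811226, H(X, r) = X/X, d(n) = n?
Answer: -2406351283087161731/2245450 ≈ -1.0717e+12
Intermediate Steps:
H(X, r) = 1
c = -765044 (c = (-1576271 + 1) + 811226 = -1576270 + 811226 = -765044)
x(h) = h/4
(3240241 + c)*(-432956 + (x(-1534) + 2356595)/(-1294478 + 171753)) = (3240241 - 765044)*(-432956 + ((¼)*(-1534) + 2356595)/(-1294478 + 171753)) = 2475197*(-432956 + (-767/2 + 2356595)/(-1122725)) = 2475197*(-432956 + (4712423/2)*(-1/1122725)) = 2475197*(-432956 - 4712423/2245450) = 2475197*(-972185762623/2245450) = -2406351283087161731/2245450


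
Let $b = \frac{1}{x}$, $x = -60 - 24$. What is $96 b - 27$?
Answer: $- \frac{197}{7} \approx -28.143$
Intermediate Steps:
$x = -84$
$b = - \frac{1}{84}$ ($b = \frac{1}{-84} = - \frac{1}{84} \approx -0.011905$)
$96 b - 27 = 96 \left(- \frac{1}{84}\right) - 27 = - \frac{8}{7} - 27 = - \frac{197}{7}$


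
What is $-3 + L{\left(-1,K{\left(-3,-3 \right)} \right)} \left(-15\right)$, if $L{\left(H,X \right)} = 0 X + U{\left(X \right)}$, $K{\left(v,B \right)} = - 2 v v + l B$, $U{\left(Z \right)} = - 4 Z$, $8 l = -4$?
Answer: $-993$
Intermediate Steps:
$l = - \frac{1}{2}$ ($l = \frac{1}{8} \left(-4\right) = - \frac{1}{2} \approx -0.5$)
$K{\left(v,B \right)} = - 2 v^{2} - \frac{B}{2}$ ($K{\left(v,B \right)} = - 2 v v - \frac{B}{2} = - 2 v^{2} - \frac{B}{2}$)
$L{\left(H,X \right)} = - 4 X$ ($L{\left(H,X \right)} = 0 X - 4 X = 0 - 4 X = - 4 X$)
$-3 + L{\left(-1,K{\left(-3,-3 \right)} \right)} \left(-15\right) = -3 + - 4 \left(- 2 \left(-3\right)^{2} - - \frac{3}{2}\right) \left(-15\right) = -3 + - 4 \left(\left(-2\right) 9 + \frac{3}{2}\right) \left(-15\right) = -3 + - 4 \left(-18 + \frac{3}{2}\right) \left(-15\right) = -3 + \left(-4\right) \left(- \frac{33}{2}\right) \left(-15\right) = -3 + 66 \left(-15\right) = -3 - 990 = -993$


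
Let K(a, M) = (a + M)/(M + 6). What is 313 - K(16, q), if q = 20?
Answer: 4051/13 ≈ 311.62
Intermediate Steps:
K(a, M) = (M + a)/(6 + M)
313 - K(16, q) = 313 - (20 + 16)/(6 + 20) = 313 - 36/26 = 313 - 1*18/13 = 313 - 18/13 = 4051/13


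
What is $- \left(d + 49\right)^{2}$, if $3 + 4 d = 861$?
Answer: $- \frac{277729}{4} \approx -69432.0$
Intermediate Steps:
$d = \frac{429}{2}$ ($d = - \frac{3}{4} + \frac{1}{4} \cdot 861 = - \frac{3}{4} + \frac{861}{4} = \frac{429}{2} \approx 214.5$)
$- \left(d + 49\right)^{2} = - \left(\frac{429}{2} + 49\right)^{2} = - \left(\frac{527}{2}\right)^{2} = \left(-1\right) \frac{277729}{4} = - \frac{277729}{4}$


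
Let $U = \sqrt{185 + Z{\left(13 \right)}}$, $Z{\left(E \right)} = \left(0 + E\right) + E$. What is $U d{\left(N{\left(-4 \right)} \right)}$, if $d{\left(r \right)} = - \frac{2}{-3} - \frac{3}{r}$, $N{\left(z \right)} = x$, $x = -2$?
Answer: $\frac{13 \sqrt{211}}{6} \approx 31.473$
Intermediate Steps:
$N{\left(z \right)} = -2$
$Z{\left(E \right)} = 2 E$ ($Z{\left(E \right)} = E + E = 2 E$)
$d{\left(r \right)} = \frac{2}{3} - \frac{3}{r}$ ($d{\left(r \right)} = \left(-2\right) \left(- \frac{1}{3}\right) - \frac{3}{r} = \frac{2}{3} - \frac{3}{r}$)
$U = \sqrt{211}$ ($U = \sqrt{185 + 2 \cdot 13} = \sqrt{185 + 26} = \sqrt{211} \approx 14.526$)
$U d{\left(N{\left(-4 \right)} \right)} = \sqrt{211} \left(\frac{2}{3} - \frac{3}{-2}\right) = \sqrt{211} \left(\frac{2}{3} - - \frac{3}{2}\right) = \sqrt{211} \left(\frac{2}{3} + \frac{3}{2}\right) = \sqrt{211} \cdot \frac{13}{6} = \frac{13 \sqrt{211}}{6}$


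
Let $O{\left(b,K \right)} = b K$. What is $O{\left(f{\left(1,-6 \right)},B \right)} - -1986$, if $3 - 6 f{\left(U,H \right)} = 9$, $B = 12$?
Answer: $1974$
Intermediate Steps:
$f{\left(U,H \right)} = -1$ ($f{\left(U,H \right)} = \frac{1}{2} - \frac{3}{2} = -1$)
$O{\left(b,K \right)} = K b$
$O{\left(f{\left(1,-6 \right)},B \right)} - -1986 = 12 \left(-1\right) - -1986 = -12 + 1986 = 1974$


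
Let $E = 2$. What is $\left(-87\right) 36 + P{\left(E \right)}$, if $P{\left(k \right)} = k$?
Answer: $-3130$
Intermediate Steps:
$\left(-87\right) 36 + P{\left(E \right)} = \left(-87\right) 36 + 2 = -3132 + 2 = -3130$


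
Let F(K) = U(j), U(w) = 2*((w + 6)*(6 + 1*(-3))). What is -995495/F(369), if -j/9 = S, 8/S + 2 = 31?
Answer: -28869355/612 ≈ -47172.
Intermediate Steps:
S = 8/29 (S = 8/(-2 + 31) = 8/29 ≈ 0.27586)
j = -72/29 (j = -9*8/29 = -72/29 ≈ -2.4828)
U(w) = 36 + 6*w (U(w) = 2*((6 + w)*(6 - 3)) = 2*((6 + w)*3) = 2*(18 + 3*w) = 36 + 6*w)
F(K) = 612/29 (F(K) = 36 + 6*(-72/29) = 36 - 432/29 = 612/29)
-995495/F(369) = -995495/612/29 = -995495*29/612 = -28869355/612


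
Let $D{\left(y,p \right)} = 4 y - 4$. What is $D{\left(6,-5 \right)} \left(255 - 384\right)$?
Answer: $-2580$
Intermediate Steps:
$D{\left(y,p \right)} = -4 + 4 y$
$D{\left(6,-5 \right)} \left(255 - 384\right) = \left(-4 + 4 \cdot 6\right) \left(255 - 384\right) = \left(-4 + 24\right) \left(-129\right) = 20 \left(-129\right) = -2580$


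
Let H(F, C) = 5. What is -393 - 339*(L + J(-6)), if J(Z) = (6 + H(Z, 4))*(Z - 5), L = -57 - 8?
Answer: 62661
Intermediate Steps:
L = -65
J(Z) = -55 + 11*Z (J(Z) = (6 + 5)*(Z - 5) = 11*(-5 + Z) = -55 + 11*Z)
-393 - 339*(L + J(-6)) = -393 - 339*(-65 + (-55 + 11*(-6))) = -393 - 339*(-65 + (-55 - 66)) = -393 - 339*(-65 - 121) = -393 - 339*(-186) = -393 + 63054 = 62661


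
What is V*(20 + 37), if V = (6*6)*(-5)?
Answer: -10260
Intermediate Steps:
V = -180 (V = 36*(-5) = -180)
V*(20 + 37) = -180*(20 + 37) = -180*57 = -10260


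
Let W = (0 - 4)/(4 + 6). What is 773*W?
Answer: -1546/5 ≈ -309.20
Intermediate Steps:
W = -2/5 (W = -4/10 = -4*1/10 = -2/5 ≈ -0.40000)
773*W = 773*(-2/5) = -1546/5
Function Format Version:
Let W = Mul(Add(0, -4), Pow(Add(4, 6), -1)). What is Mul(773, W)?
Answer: Rational(-1546, 5) ≈ -309.20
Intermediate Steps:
W = Rational(-2, 5) (W = Mul(-4, Pow(10, -1)) = Mul(-4, Rational(1, 10)) = Rational(-2, 5) ≈ -0.40000)
Mul(773, W) = Mul(773, Rational(-2, 5)) = Rational(-1546, 5)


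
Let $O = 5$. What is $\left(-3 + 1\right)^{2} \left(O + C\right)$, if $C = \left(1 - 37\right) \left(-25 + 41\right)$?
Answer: $-2284$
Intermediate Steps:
$C = -576$ ($C = \left(-36\right) 16 = -576$)
$\left(-3 + 1\right)^{2} \left(O + C\right) = \left(-3 + 1\right)^{2} \left(5 - 576\right) = \left(-2\right)^{2} \left(-571\right) = 4 \left(-571\right) = -2284$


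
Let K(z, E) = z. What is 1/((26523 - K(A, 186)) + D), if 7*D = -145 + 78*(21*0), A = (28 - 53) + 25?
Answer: 7/185516 ≈ 3.7733e-5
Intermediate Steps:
A = 0 (A = -25 + 25 = 0)
D = -145/7 (D = (-145 + 78*(21*0))/7 = (-145 + 78*0)/7 = (-145 + 0)/7 = (1/7)*(-145) = -145/7 ≈ -20.714)
1/((26523 - K(A, 186)) + D) = 1/((26523 - 1*0) - 145/7) = 1/((26523 + 0) - 145/7) = 1/(26523 - 145/7) = 1/(185516/7) = 7/185516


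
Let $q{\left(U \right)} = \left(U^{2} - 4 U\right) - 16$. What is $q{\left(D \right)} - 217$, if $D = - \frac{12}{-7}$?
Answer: $- \frac{11609}{49} \approx -236.92$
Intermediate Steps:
$D = \frac{12}{7}$ ($D = \left(-12\right) \left(- \frac{1}{7}\right) = \frac{12}{7} \approx 1.7143$)
$q{\left(U \right)} = -16 + U^{2} - 4 U$
$q{\left(D \right)} - 217 = \left(-16 + \left(\frac{12}{7}\right)^{2} - \frac{48}{7}\right) - 217 = \left(-16 + \frac{144}{49} - \frac{48}{7}\right) - 217 = - \frac{976}{49} - 217 = - \frac{11609}{49}$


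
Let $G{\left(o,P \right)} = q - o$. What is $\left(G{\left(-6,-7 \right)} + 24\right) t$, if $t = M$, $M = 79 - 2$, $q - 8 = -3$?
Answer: $2695$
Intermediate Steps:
$q = 5$ ($q = 8 - 3 = 5$)
$M = 77$
$G{\left(o,P \right)} = 5 - o$
$t = 77$
$\left(G{\left(-6,-7 \right)} + 24\right) t = \left(\left(5 - -6\right) + 24\right) 77 = \left(\left(5 + 6\right) + 24\right) 77 = \left(11 + 24\right) 77 = 35 \cdot 77 = 2695$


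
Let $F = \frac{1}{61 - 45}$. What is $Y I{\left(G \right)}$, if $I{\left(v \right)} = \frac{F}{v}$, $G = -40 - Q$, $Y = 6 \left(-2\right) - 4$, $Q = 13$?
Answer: $\frac{1}{53} \approx 0.018868$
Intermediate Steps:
$Y = -16$ ($Y = -12 - 4 = -16$)
$F = \frac{1}{16} \approx 0.0625$
$G = -53$ ($G = -40 - 13 = -53$)
$I{\left(v \right)} = \frac{1}{16 v}$
$Y I{\left(G \right)} = - 16 \frac{1}{16 \left(-53\right)} = - 16 \cdot \frac{1}{16} \left(- \frac{1}{53}\right) = \left(-16\right) \left(- \frac{1}{848}\right) = \frac{1}{53}$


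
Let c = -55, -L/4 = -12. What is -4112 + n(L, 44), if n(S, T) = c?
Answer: -4167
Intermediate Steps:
L = 48 (L = -4*(-12) = 48)
n(S, T) = -55
-4112 + n(L, 44) = -4112 - 55 = -4167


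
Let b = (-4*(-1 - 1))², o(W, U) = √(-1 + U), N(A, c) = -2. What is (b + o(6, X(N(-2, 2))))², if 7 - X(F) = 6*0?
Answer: (64 + √6)² ≈ 4415.5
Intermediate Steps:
X(F) = 7 (X(F) = 7 - 6*0 = 7 - 1*0 = 7 + 0 = 7)
b = 64 (b = (-4*(-2))² = 8² = 64)
(b + o(6, X(N(-2, 2))))² = (64 + √(-1 + 7))² = (64 + √6)²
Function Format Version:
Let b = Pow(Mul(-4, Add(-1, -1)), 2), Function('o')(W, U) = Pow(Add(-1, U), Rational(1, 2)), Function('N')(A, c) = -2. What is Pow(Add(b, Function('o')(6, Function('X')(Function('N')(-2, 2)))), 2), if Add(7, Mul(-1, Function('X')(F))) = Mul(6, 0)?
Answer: Pow(Add(64, Pow(6, Rational(1, 2))), 2) ≈ 4415.5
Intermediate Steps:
Function('X')(F) = 7 (Function('X')(F) = Add(7, Mul(-1, Mul(6, 0))) = Add(7, Mul(-1, 0)) = Add(7, 0) = 7)
b = 64 (b = Pow(Mul(-4, -2), 2) = Pow(8, 2) = 64)
Pow(Add(b, Function('o')(6, Function('X')(Function('N')(-2, 2)))), 2) = Pow(Add(64, Pow(Add(-1, 7), Rational(1, 2))), 2) = Pow(Add(64, Pow(6, Rational(1, 2))), 2)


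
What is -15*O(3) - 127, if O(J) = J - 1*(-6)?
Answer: -262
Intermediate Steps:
O(J) = 6 + J (O(J) = J + 6 = 6 + J)
-15*O(3) - 127 = -15*(6 + 3) - 127 = -15*9 - 127 = -135 - 127 = -262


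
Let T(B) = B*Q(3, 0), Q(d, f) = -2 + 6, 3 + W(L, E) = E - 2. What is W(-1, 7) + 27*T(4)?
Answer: 434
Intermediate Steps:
W(L, E) = -5 + E (W(L, E) = -3 + (E - 2) = -3 + (-2 + E) = -5 + E)
Q(d, f) = 4
T(B) = 4*B (T(B) = B*4 = 4*B)
W(-1, 7) + 27*T(4) = (-5 + 7) + 27*(4*4) = 2 + 27*16 = 2 + 432 = 434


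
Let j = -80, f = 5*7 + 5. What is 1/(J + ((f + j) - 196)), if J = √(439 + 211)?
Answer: -118/27523 - 5*√26/55046 ≈ -0.0047505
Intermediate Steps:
J = 5*√26 (J = √650 = 5*√26 ≈ 25.495)
f = 40 (f = 35 + 5 = 40)
1/(J + ((f + j) - 196)) = 1/(5*√26 + ((40 - 80) - 196)) = 1/(5*√26 + (-40 - 196)) = 1/(5*√26 - 236) = 1/(-236 + 5*√26)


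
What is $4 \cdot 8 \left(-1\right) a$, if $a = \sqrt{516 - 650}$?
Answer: $- 32 i \sqrt{134} \approx - 370.43 i$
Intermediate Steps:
$a = i \sqrt{134}$ ($a = \sqrt{-134} = i \sqrt{134} \approx 11.576 i$)
$4 \cdot 8 \left(-1\right) a = 4 \cdot 8 \left(-1\right) i \sqrt{134} = 32 \left(-1\right) i \sqrt{134} = - 32 i \sqrt{134}$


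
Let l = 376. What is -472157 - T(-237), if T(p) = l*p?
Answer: -383045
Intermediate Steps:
T(p) = 376*p
-472157 - T(-237) = -472157 - 376*(-237) = -472157 - 1*(-89112) = -472157 + 89112 = -383045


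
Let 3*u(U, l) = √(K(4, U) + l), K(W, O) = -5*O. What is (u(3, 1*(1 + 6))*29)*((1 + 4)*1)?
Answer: 290*I*√2/3 ≈ 136.71*I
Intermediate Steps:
u(U, l) = √(l - 5*U)/3 (u(U, l) = √(-5*U + l)/3 = √(l - 5*U)/3)
(u(3, 1*(1 + 6))*29)*((1 + 4)*1) = ((√(1*(1 + 6) - 5*3)/3)*29)*((1 + 4)*1) = ((√(1*7 - 15)/3)*29)*(5*1) = ((√(7 - 15)/3)*29)*5 = ((√(-8)/3)*29)*5 = (((2*I*√2)/3)*29)*5 = ((2*I*√2/3)*29)*5 = (58*I*√2/3)*5 = 290*I*√2/3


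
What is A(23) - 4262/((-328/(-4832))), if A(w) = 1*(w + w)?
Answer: -2572362/41 ≈ -62741.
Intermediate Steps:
A(w) = 2*w (A(w) = 1*(2*w) = 2*w)
A(23) - 4262/((-328/(-4832))) = 2*23 - 4262/((-328/(-4832))) = 46 - 4262/((-328*(-1/4832))) = 46 - 4262/41/604 = 46 - 4262*604/41 = 46 - 1*2574248/41 = 46 - 2574248/41 = -2572362/41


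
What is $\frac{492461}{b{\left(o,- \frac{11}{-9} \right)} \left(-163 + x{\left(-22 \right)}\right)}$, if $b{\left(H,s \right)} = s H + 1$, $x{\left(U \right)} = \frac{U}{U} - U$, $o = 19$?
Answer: $- \frac{4432149}{30520} \approx -145.22$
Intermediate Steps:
$x{\left(U \right)} = 1 - U$
$b{\left(H,s \right)} = 1 + H s$ ($b{\left(H,s \right)} = H s + 1 = 1 + H s$)
$\frac{492461}{b{\left(o,- \frac{11}{-9} \right)} \left(-163 + x{\left(-22 \right)}\right)} = \frac{492461}{\left(1 + 19 \left(- \frac{11}{-9}\right)\right) \left(-163 + \left(1 - -22\right)\right)} = \frac{492461}{\left(1 + 19 \left(\left(-11\right) \left(- \frac{1}{9}\right)\right)\right) \left(-163 + \left(1 + 22\right)\right)} = \frac{492461}{\left(1 + 19 \cdot \frac{11}{9}\right) \left(-163 + 23\right)} = \frac{492461}{\left(1 + \frac{209}{9}\right) \left(-140\right)} = \frac{492461}{\frac{218}{9} \left(-140\right)} = \frac{492461}{- \frac{30520}{9}} = 492461 \left(- \frac{9}{30520}\right) = - \frac{4432149}{30520}$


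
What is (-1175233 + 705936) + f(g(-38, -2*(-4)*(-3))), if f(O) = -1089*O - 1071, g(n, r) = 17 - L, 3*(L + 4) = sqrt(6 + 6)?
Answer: -493237 + 726*sqrt(3) ≈ -4.9198e+5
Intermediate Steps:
L = -4 + 2*sqrt(3)/3 (L = -4 + sqrt(6 + 6)/3 = -4 + sqrt(12)/3 = -4 + (2*sqrt(3))/3 = -4 + 2*sqrt(3)/3 ≈ -2.8453)
g(n, r) = 21 - 2*sqrt(3)/3 (g(n, r) = 17 - (-4 + 2*sqrt(3)/3) = 17 + (4 - 2*sqrt(3)/3) = 21 - 2*sqrt(3)/3)
f(O) = -1071 - 1089*O
(-1175233 + 705936) + f(g(-38, -2*(-4)*(-3))) = (-1175233 + 705936) + (-1071 - 1089*(21 - 2*sqrt(3)/3)) = -469297 + (-1071 + (-22869 + 726*sqrt(3))) = -469297 + (-23940 + 726*sqrt(3)) = -493237 + 726*sqrt(3)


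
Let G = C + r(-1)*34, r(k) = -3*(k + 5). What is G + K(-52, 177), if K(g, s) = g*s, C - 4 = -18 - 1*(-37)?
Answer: -9589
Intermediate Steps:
r(k) = -15 - 3*k (r(k) = -3*(5 + k) = -15 - 3*k)
C = 23 (C = 4 + (-18 - 1*(-37)) = 4 + (-18 + 37) = 4 + 19 = 23)
G = -385 (G = 23 + (-15 - 3*(-1))*34 = 23 + (-15 + 3)*34 = 23 - 12*34 = 23 - 408 = -385)
G + K(-52, 177) = -385 - 52*177 = -385 - 9204 = -9589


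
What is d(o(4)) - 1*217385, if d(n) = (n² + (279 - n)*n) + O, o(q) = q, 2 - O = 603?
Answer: -216870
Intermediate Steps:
O = -601 (O = 2 - 1*603 = 2 - 603 = -601)
d(n) = -601 + n² + n*(279 - n) (d(n) = (n² + (279 - n)*n) - 601 = (n² + n*(279 - n)) - 601 = -601 + n² + n*(279 - n))
d(o(4)) - 1*217385 = (-601 + 279*4) - 1*217385 = (-601 + 1116) - 217385 = 515 - 217385 = -216870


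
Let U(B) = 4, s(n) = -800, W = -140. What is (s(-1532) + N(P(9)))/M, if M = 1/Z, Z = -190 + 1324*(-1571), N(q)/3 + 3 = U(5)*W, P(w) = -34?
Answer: 5177602866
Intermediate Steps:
N(q) = -1689 (N(q) = -9 + 3*(4*(-140)) = -9 + 3*(-560) = -9 - 1680 = -1689)
Z = -2080194 (Z = -190 - 2080004 = -2080194)
M = -1/2080194 (M = 1/(-2080194) = -1/2080194 ≈ -4.8072e-7)
(s(-1532) + N(P(9)))/M = (-800 - 1689)/(-1/2080194) = -2489*(-2080194) = 5177602866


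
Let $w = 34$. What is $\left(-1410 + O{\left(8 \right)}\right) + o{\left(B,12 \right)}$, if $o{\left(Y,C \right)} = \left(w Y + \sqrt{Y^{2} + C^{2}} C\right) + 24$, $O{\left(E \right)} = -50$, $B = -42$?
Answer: $-2864 + 72 \sqrt{53} \approx -2339.8$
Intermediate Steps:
$o{\left(Y,C \right)} = 24 + 34 Y + C \sqrt{C^{2} + Y^{2}}$ ($o{\left(Y,C \right)} = \left(34 Y + \sqrt{Y^{2} + C^{2}} C\right) + 24 = \left(34 Y + \sqrt{C^{2} + Y^{2}} C\right) + 24 = \left(34 Y + C \sqrt{C^{2} + Y^{2}}\right) + 24 = 24 + 34 Y + C \sqrt{C^{2} + Y^{2}}$)
$\left(-1410 + O{\left(8 \right)}\right) + o{\left(B,12 \right)} = \left(-1410 - 50\right) + \left(24 + 34 \left(-42\right) + 12 \sqrt{12^{2} + \left(-42\right)^{2}}\right) = -1460 + \left(24 - 1428 + 12 \sqrt{144 + 1764}\right) = -1460 + \left(24 - 1428 + 12 \sqrt{1908}\right) = -1460 + \left(24 - 1428 + 12 \cdot 6 \sqrt{53}\right) = -1460 + \left(24 - 1428 + 72 \sqrt{53}\right) = -1460 - \left(1404 - 72 \sqrt{53}\right) = -2864 + 72 \sqrt{53}$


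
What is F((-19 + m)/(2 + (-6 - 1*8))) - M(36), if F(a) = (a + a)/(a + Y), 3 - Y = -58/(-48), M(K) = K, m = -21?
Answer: -4268/123 ≈ -34.699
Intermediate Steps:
Y = 43/24 (Y = 3 - (-58)/(-48) = 3 - (-58)*(-1)/48 = 3 - 1*29/24 = 3 - 29/24 = 43/24 ≈ 1.7917)
F(a) = 2*a/(43/24 + a) (F(a) = (a + a)/(a + 43/24) = (2*a)/(43/24 + a) = 2*a/(43/24 + a))
F((-19 + m)/(2 + (-6 - 1*8))) - M(36) = 48*((-19 - 21)/(2 + (-6 - 1*8)))/(43 + 24*((-19 - 21)/(2 + (-6 - 1*8)))) - 1*36 = 48*(-40/(2 + (-6 - 8)))/(43 + 24*(-40/(2 + (-6 - 8)))) - 36 = 48*(-40/(2 - 14))/(43 + 24*(-40/(2 - 14))) - 36 = 48*(-40/(-12))/(43 + 24*(-40/(-12))) - 36 = 48*(-40*(-1/12))/(43 + 24*(-40*(-1/12))) - 36 = 48*(10/3)/(43 + 24*(10/3)) - 36 = 48*(10/3)/(43 + 80) - 36 = 48*(10/3)/123 - 36 = 48*(10/3)*(1/123) - 36 = 160/123 - 36 = -4268/123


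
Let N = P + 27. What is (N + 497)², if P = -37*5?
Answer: 114921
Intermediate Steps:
P = -185
N = -158 (N = -185 + 27 = -158)
(N + 497)² = (-158 + 497)² = 339² = 114921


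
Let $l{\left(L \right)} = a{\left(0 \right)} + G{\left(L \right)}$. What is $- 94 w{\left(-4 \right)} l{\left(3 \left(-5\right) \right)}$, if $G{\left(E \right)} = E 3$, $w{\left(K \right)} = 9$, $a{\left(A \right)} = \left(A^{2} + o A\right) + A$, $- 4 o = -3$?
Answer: $38070$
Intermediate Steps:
$o = \frac{3}{4}$ ($o = \left(- \frac{1}{4}\right) \left(-3\right) = \frac{3}{4} \approx 0.75$)
$a{\left(A \right)} = A^{2} + \frac{7 A}{4}$ ($a{\left(A \right)} = \left(A^{2} + \frac{3 A}{4}\right) + A = A^{2} + \frac{7 A}{4}$)
$G{\left(E \right)} = 3 E$
$l{\left(L \right)} = 3 L$ ($l{\left(L \right)} = \frac{1}{4} \cdot 0 \left(7 + 4 \cdot 0\right) + 3 L = \frac{1}{4} \cdot 0 \left(7 + 0\right) + 3 L = \frac{1}{4} \cdot 0 \cdot 7 + 3 L = 0 + 3 L = 3 L$)
$- 94 w{\left(-4 \right)} l{\left(3 \left(-5\right) \right)} = \left(-94\right) 9 \cdot 3 \cdot 3 \left(-5\right) = - 846 \cdot 3 \left(-15\right) = \left(-846\right) \left(-45\right) = 38070$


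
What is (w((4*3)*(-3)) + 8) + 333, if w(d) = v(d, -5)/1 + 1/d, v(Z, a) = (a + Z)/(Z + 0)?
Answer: 3079/9 ≈ 342.11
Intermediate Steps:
v(Z, a) = (Z + a)/Z
w(d) = 1/d + (-5 + d)/d (w(d) = ((d - 5)/d)/1 + 1/d = ((-5 + d)/d)*1 + 1/d = (-5 + d)/d + 1/d = 1/d + (-5 + d)/d)
(w((4*3)*(-3)) + 8) + 333 = ((-4 + (4*3)*(-3))/(((4*3)*(-3))) + 8) + 333 = ((-4 + 12*(-3))/((12*(-3))) + 8) + 333 = ((-4 - 36)/(-36) + 8) + 333 = (-1/36*(-40) + 8) + 333 = (10/9 + 8) + 333 = 82/9 + 333 = 3079/9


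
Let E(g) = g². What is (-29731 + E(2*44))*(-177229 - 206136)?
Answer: 8429046255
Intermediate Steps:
(-29731 + E(2*44))*(-177229 - 206136) = (-29731 + (2*44)²)*(-177229 - 206136) = (-29731 + 88²)*(-383365) = (-29731 + 7744)*(-383365) = -21987*(-383365) = 8429046255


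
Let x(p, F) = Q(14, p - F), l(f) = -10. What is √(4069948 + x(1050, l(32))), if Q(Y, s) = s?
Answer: 4*√254438 ≈ 2017.7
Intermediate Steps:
x(p, F) = p - F
√(4069948 + x(1050, l(32))) = √(4069948 + (1050 - 1*(-10))) = √(4069948 + (1050 + 10)) = √(4069948 + 1060) = √4071008 = 4*√254438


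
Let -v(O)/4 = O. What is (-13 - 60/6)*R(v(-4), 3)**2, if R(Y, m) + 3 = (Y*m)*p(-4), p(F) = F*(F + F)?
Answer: -54052047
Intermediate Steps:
p(F) = 2*F**2 (p(F) = F*(2*F) = 2*F**2)
v(O) = -4*O
R(Y, m) = -3 + 32*Y*m (R(Y, m) = -3 + (Y*m)*(2*(-4)**2) = -3 + (Y*m)*(2*16) = -3 + (Y*m)*32 = -3 + 32*Y*m)
(-13 - 60/6)*R(v(-4), 3)**2 = (-13 - 60/6)*(-3 + 32*(-4*(-4))*3)**2 = (-13 - 60*1/6)*(-3 + 32*16*3)**2 = (-13 - 10)*(-3 + 1536)**2 = -23*1533**2 = -23*2350089 = -54052047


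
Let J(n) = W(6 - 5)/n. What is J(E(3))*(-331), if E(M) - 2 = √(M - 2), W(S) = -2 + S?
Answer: 331/3 ≈ 110.33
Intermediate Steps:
E(M) = 2 + √(-2 + M) (E(M) = 2 + √(M - 2) = 2 + √(-2 + M))
J(n) = -1/n (J(n) = (-2 + (6 - 5))/n = (-2 + 1)/n = -1/n)
J(E(3))*(-331) = -1/(2 + √(-2 + 3))*(-331) = -1/(2 + √1)*(-331) = -1/(2 + 1)*(-331) = -1/3*(-331) = -1*⅓*(-331) = -⅓*(-331) = 331/3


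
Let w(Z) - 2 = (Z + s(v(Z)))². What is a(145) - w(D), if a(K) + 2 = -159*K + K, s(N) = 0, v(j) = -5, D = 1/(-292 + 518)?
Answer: -1170355465/51076 ≈ -22914.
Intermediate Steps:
D = 1/226 ≈ 0.0044248
a(K) = -2 - 158*K (a(K) = -2 + (-159*K + K) = -2 - 158*K)
w(Z) = 2 + Z² (w(Z) = 2 + (Z + 0)² = 2 + Z²)
a(145) - w(D) = (-2 - 158*145) - (2 + (1/226)²) = (-2 - 22910) - (2 + 1/51076) = -22912 - 1*102153/51076 = -22912 - 102153/51076 = -1170355465/51076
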